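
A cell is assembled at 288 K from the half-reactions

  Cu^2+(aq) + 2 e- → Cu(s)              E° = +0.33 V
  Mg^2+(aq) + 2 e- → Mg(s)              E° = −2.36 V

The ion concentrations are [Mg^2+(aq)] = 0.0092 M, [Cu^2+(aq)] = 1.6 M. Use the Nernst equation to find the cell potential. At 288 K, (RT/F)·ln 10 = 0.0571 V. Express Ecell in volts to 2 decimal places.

The Cu²⁺/Cu couple has the more positive E°, so it is the cathode; Mg²⁺/Mg is the anode.
E°cell = E°cat − E°an = +0.33 − (−2.36) = +2.69 V; n = 2.
For the overall reaction Cu^2+(aq) + Mg(s) → Cu(s) + Mg^2+(aq), Q = [Mg^2+(aq)] / [Cu^2+(aq)] = 0.00575, giving log Q = −2.240.
E = E° − (0.0571/n)·log Q = +2.69 − (0.0571/2)(−2.240) = +2.75 V.

+2.75 V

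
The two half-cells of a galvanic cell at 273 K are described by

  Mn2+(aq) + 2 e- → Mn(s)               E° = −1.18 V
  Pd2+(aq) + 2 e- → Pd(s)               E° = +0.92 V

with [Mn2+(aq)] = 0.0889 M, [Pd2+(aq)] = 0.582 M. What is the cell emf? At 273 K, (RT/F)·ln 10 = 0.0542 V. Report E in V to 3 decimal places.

Since E°(Pd²⁺/Pd) > E°(Mn²⁺/Mn), Pd²⁺/Pd serves as the cathode.
E°cell = E°cat − E°an = +0.92 − (−1.18) = +2.10 V; n = 2.
Balancing gives Pd2+(aq) + Mn(s) → Pd(s) + Mn2+(aq); hence Q = [Mn2+(aq)] / [Pd2+(aq)] = 0.153 (log Q = −0.816).
By the Nernst equation, E = +2.10 − (0.0542/2)·(−0.816) = +2.122 V.

+2.122 V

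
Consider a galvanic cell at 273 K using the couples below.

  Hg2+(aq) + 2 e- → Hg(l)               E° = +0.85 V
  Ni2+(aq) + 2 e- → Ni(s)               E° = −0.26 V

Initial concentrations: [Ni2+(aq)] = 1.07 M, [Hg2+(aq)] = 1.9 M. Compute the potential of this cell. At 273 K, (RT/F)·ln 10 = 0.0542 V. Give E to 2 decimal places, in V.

Hg²⁺/Hg is reduced (cathode, E° = +0.85 V) and Ni²⁺/Ni is oxidized (anode).
E°cell = E°cat − E°an = +0.85 − (−0.26) = +1.11 V; n = 2.
The balanced reaction is Hg2+(aq) + Ni(s) → Hg(l) + Ni2+(aq), so Q = [Ni2+(aq)] / [Hg2+(aq)] = 0.563 and log Q = −0.249.
By the Nernst equation, E = +1.11 − (0.0542/2)·(−0.249) = +1.12 V.

+1.12 V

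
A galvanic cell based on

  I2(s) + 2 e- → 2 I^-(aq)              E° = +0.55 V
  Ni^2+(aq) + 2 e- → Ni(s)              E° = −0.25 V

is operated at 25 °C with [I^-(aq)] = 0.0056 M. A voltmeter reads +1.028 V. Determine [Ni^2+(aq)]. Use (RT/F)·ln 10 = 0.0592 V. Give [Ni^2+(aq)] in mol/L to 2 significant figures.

With I₂/I⁻ at the cathode and Ni²⁺/Ni at the anode, E°cell = +0.55 − (−0.25) = +0.80 V (n = 2).
From the Nernst equation, log Q = n(E° − E)/0.0592 = 2·(+0.80 − (+1.028))/0.0592 = −7.703.
For I2(s) + Ni(s) → 2 I^-(aq) + Ni^2+(aq), the reaction quotient is Q = [I^-(aq)]^2·[Ni^2+(aq)].
Solving for the unknown gives log [Ni^2+(aq)] = −3.199, so [Ni^2+(aq)] ≈ 0.00063 M.

0.00063 M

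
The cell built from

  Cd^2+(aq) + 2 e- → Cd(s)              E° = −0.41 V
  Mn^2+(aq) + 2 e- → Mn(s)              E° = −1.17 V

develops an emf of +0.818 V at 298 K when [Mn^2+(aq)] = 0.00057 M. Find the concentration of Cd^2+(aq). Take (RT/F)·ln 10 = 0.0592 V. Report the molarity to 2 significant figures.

0.052 M

The Cd²⁺/Cd couple has the larger reduction potential, so it is the cathode: E°cell = −0.41 − (−1.17) = +0.76 V and n = 2.
Rearranging E = E° − (0.0592/n)·log Q gives log Q = 2(+0.76 − (+0.818))/0.0592 = −1.959.
Balancing electrons gives Cd^2+(aq) + Mn(s) → Cd(s) + Mn^2+(aq); thus Q = [Mn^2+(aq)] / [Cd^2+(aq)].
Substituting the known concentrations and solving, log [Cd^2+(aq)] = −1.285 and [Cd^2+(aq)] = 0.052 M.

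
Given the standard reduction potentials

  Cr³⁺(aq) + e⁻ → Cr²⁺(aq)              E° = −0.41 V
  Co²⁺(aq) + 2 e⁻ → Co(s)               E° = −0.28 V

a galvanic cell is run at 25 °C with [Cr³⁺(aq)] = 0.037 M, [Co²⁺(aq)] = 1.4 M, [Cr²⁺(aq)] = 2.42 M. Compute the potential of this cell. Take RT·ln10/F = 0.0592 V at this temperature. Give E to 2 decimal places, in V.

+0.24 V

Co²⁺/Co is reduced (cathode, E° = −0.28 V) and Cr³⁺/Cr²⁺ is oxidized (anode).
E°cell = −0.28 − (−0.41) = +0.13 V, with n = 2 electrons transferred.
The balanced reaction is Co²⁺(aq) + 2 Cr²⁺(aq) → Co(s) + 2 Cr³⁺(aq), so Q = [Cr³⁺(aq)]^2 / ([Co²⁺(aq)]·[Cr²⁺(aq)]^2) = 0.000167 and log Q = −3.777.
By the Nernst equation, E = +0.13 − (0.0592/2)·(−3.777) = +0.24 V.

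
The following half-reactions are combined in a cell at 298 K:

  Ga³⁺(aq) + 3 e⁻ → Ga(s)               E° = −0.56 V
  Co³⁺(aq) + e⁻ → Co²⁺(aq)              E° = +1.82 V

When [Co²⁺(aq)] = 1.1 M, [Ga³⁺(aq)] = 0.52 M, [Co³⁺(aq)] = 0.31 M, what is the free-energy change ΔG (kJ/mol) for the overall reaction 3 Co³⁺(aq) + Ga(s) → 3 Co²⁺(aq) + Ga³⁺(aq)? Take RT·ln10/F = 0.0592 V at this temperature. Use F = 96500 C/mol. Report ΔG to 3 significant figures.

−681 kJ/mol

With Co³⁺/Co²⁺ reduced at the cathode, E°cell = +1.82 − (−0.56) = +2.38 V and n = 3.
The reaction quotient is ([Co²⁺(aq)]^3·[Ga³⁺(aq)]) / [Co³⁺(aq)]^3 = 23.2; by Nernst, E = +2.38 − (0.0592/3)(1.366) = +2.3530 V.
Finally ΔG = −nFE = −(3)(96500 C/mol)(+2.3530 V) = −681 kJ/mol.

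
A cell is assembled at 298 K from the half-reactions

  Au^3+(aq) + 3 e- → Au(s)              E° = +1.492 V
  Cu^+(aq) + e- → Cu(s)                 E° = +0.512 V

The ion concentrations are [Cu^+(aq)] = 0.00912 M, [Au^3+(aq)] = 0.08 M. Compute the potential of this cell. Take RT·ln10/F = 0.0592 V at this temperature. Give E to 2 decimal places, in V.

+1.08 V

The Au³⁺/Au couple has the more positive E°, so it is the cathode; Cu⁺/Cu is the anode.
E°cell = E°cat − E°an = +1.492 − (+0.512) = +0.980 V; n = 3.
For the overall reaction Au^3+(aq) + 3 Cu(s) → Au(s) + 3 Cu^+(aq), Q = [Cu^+(aq)]^3 / [Au^3+(aq)] = 9.48×10^−6, giving log Q = −5.023.
Applying E = E° − (RT ln10/nF)·log Q gives +0.980 − (0.0592/3)(−5.023) = +1.08 V.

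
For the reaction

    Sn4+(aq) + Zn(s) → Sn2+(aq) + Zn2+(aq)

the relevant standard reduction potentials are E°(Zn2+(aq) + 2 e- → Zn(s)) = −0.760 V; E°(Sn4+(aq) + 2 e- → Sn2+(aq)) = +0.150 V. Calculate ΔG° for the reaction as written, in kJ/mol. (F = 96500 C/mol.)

−176 kJ/mol

In the reaction as written Sn4+(aq) is reduced, so the Sn⁴⁺/Sn²⁺ couple is the cathode and Zn²⁺/Zn is the anode.
E°cell = +0.150 − (−0.760) = +0.910 V; balancing electrons gives n = 2.
ΔG° = −nFE°cell = −(2)(96500)(+0.910) J/mol = −176 kJ/mol.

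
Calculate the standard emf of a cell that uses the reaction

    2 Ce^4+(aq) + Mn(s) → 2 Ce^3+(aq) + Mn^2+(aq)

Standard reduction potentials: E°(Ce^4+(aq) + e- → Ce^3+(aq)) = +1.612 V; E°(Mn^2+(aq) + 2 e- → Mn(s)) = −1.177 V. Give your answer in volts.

+2.789 V

In the reaction as written, Ce^4+(aq) is reduced (cathode) and Mn^2+(aq) is produced by oxidation at the anode.
E°cell = E°(cathode) − E°(anode) = +1.612 − (−1.177) = +2.789 V.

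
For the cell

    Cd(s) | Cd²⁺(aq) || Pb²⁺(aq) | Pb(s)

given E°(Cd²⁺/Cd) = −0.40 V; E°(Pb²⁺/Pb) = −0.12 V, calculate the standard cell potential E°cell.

By convention the left-hand electrode in cell notation is the anode (oxidation) and the right-hand electrode is the cathode (reduction).
E°cell = E°(right) − E°(left) = −0.12 − (−0.40) = +0.28 V.

+0.28 V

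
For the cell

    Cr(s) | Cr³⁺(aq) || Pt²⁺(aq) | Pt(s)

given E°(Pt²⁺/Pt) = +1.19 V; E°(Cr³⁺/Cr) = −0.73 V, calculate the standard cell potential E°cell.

By convention the left-hand electrode in cell notation is the anode (oxidation) and the right-hand electrode is the cathode (reduction).
E°cell = E°(right) − E°(left) = +1.19 − (−0.73) = +1.92 V.

+1.92 V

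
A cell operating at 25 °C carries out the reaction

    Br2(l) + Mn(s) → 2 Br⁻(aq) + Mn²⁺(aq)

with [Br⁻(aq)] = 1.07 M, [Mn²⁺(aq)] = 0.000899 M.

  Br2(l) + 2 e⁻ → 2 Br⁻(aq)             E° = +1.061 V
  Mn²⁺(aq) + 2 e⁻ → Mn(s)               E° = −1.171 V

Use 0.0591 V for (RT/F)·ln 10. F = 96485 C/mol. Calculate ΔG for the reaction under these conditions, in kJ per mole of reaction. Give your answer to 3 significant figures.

−448 kJ/mol

The standard cell potential is +1.061 − (−1.171) = +2.232 V, with n = 2 electrons in the balanced equation.
Here Q = [Br⁻(aq)]^2·[Mn²⁺(aq)] = 0.00103 (log Q = −2.987), giving E = +2.232 − (0.0591/2)·(−2.987) = +2.3203 V.
ΔG = −nFE = −(2)(96485)(+2.3203) J/mol = −448 kJ/mol.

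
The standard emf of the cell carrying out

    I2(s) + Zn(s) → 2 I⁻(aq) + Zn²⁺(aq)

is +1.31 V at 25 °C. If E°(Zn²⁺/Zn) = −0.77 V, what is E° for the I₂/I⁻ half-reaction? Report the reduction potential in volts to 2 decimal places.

+0.54 V

In the reaction as written the I₂/I⁻ couple is reduced (cathode) and Zn²⁺/Zn is oxidized (anode), so E°cell = E°(I₂/I⁻) − E°(Zn²⁺/Zn).
E°(I₂/I⁻) = E°cell + E°(anode) = +1.31 + (−0.77) = +0.54 V.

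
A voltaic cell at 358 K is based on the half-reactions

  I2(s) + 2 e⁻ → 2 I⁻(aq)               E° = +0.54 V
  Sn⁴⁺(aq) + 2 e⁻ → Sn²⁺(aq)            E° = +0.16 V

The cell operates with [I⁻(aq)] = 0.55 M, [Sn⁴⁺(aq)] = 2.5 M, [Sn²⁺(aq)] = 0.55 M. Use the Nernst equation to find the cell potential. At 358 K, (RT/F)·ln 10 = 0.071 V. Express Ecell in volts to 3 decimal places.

+0.375 V

Since E°(I₂/I⁻) > E°(Sn⁴⁺/Sn²⁺), I₂/I⁻ serves as the cathode.
E°cell = E°cat − E°an = +0.54 − (+0.16) = +0.38 V; n = 2.
Balancing gives I2(s) + Sn²⁺(aq) → 2 I⁻(aq) + Sn⁴⁺(aq); hence Q = ([I⁻(aq)]^2·[Sn⁴⁺(aq)]) / [Sn²⁺(aq)] = 1.38 (log Q = 0.138).
E = E° − (0.071/n)·log Q = +0.38 − (0.071/2)(0.138) = +0.375 V.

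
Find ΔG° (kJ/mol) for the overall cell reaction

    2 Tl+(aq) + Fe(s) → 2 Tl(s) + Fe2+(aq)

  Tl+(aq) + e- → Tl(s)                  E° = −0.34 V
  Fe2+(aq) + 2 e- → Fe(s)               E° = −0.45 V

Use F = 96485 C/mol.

In the reaction as written Tl+(aq) is reduced, so the Tl⁺/Tl couple is the cathode and Fe²⁺/Fe is the anode.
E°cell = −0.34 − (−0.45) = +0.11 V; balancing electrons gives n = 2.
ΔG° = −nFE°cell = −(2)(96485)(+0.11) J/mol = −21.2 kJ/mol.

−21.2 kJ/mol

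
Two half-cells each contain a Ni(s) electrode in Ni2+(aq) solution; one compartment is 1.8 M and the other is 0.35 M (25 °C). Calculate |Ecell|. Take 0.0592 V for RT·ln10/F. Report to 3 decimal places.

0.021 V

For a concentration cell E°cell = 0, since both electrodes use the same couple.
The compartment with the higher Ni2+(aq) concentration (1.8 M) acts as the cathode; ions are reduced there and produced at the dilute (0.35 M) anode.
With n = 2, Ecell = −(0.0592/2)·log([dilute]/[conc]) = −(0.0592/2)·log(0.35/1.8) = +0.021 V.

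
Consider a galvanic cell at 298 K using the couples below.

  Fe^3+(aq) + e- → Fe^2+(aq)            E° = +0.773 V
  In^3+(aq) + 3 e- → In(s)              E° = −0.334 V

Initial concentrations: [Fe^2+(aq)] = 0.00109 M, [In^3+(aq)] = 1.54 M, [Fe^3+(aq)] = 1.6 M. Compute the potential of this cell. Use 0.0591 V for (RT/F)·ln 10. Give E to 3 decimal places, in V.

Since E°(Fe³⁺/Fe²⁺) > E°(In³⁺/In), Fe³⁺/Fe²⁺ serves as the cathode.
E°cell = E°cat − E°an = +0.773 − (−0.334) = +1.107 V; n = 3.
For the overall reaction 3 Fe^3+(aq) + In(s) → 3 Fe^2+(aq) + In^3+(aq), Q = ([Fe^2+(aq)]^3·[In^3+(aq)]) / [Fe^3+(aq)]^3 = 4.87×10^−10, giving log Q = −9.313.
Applying E = E° − (RT ln10/nF)·log Q gives +1.107 − (0.0591/3)(−9.313) = +1.290 V.

+1.290 V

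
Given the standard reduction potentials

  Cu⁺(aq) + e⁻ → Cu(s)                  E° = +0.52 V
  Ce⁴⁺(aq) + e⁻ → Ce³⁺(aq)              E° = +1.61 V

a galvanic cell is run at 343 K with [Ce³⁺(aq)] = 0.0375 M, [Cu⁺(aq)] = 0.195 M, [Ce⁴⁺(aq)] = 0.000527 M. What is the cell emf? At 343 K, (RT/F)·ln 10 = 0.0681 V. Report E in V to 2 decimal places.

Since E°(Ce⁴⁺/Ce³⁺) > E°(Cu⁺/Cu), Ce⁴⁺/Ce³⁺ serves as the cathode.
E°cell = E°cat − E°an = +1.61 − (+0.52) = +1.09 V; n = 1.
For the overall reaction Ce⁴⁺(aq) + Cu(s) → Ce³⁺(aq) + Cu⁺(aq), Q = ([Ce³⁺(aq)]·[Cu⁺(aq)]) / [Ce⁴⁺(aq)] = 13.9, giving log Q = 1.142.
Applying E = E° − (RT ln10/nF)·log Q gives +1.09 − (0.0681/1)(1.142) = +1.01 V.

+1.01 V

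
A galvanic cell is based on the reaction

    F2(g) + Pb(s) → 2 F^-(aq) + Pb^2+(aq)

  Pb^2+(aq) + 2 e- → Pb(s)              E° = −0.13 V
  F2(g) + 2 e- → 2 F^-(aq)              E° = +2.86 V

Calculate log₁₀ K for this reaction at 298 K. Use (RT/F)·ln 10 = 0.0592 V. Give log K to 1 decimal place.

The F₂/F⁻ couple is reduced (cathode); E°cell = +2.86 − (−0.13) = +2.99 V with n = 2.
At equilibrium E = 0, so log K = nE°cell / 0.0592 = (2)(+2.99) / 0.0592 = 101.0.

log K = 101.0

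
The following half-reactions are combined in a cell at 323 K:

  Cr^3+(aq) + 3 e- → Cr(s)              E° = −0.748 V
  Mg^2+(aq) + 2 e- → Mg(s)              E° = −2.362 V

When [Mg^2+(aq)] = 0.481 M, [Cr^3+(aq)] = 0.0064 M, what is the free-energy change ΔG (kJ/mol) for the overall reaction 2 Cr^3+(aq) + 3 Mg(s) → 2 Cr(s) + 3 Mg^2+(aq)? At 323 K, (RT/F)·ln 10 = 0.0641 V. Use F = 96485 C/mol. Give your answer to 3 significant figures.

E°cell = −0.748 − (−2.362) = +1.614 V; the balanced reaction transfers n = 6 electrons.
The reaction quotient is [Mg^2+(aq)]^3 / [Cr^3+(aq)]^2 = 2.72×10^3; by Nernst, E = +1.614 − (0.0641/6)(3.434) = +1.5773 V.
Then ΔG = −nFE = −6 × 96485 × +1.5773 J/mol = −913 kJ/mol.

−913 kJ/mol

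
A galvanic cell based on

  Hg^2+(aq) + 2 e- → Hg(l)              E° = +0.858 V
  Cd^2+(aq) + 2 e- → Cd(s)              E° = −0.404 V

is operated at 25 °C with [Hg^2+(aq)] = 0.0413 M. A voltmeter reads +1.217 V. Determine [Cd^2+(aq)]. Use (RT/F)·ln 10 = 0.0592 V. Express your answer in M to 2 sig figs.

1.4 M

With Hg²⁺/Hg at the cathode and Cd²⁺/Cd at the anode, E°cell = +0.858 − (−0.404) = +1.262 V (n = 2).
Rearranging E = E° − (0.0592/n)·log Q gives log Q = 2(+1.262 − (+1.217))/0.0592 = 1.520.
The balanced reaction is Hg^2+(aq) + Cd(s) → Hg(l) + Cd^2+(aq), so Q = [Cd^2+(aq)] / [Hg^2+(aq)].
Isolating [Cd^2+(aq)] in Q = 10^{1.520} yields log [Cd^2+(aq)] = 0.136, i.e. 1.4 M.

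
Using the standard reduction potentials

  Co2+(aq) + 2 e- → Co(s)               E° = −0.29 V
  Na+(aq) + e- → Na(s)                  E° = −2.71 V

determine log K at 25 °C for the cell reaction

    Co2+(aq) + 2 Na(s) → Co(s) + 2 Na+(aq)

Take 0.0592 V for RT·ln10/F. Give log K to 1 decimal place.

log K = 81.8

The Co²⁺/Co couple is reduced (cathode); E°cell = −0.29 − (−2.71) = +2.42 V with n = 2.
At equilibrium E = 0, so log K = nE°cell / 0.0592 = (2)(+2.42) / 0.0592 = 81.8.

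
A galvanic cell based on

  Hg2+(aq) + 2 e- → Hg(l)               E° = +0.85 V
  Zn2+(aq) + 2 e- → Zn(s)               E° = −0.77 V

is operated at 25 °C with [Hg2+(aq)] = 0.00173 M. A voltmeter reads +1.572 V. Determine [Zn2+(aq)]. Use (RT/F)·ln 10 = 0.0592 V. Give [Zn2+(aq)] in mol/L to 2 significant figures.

0.072 M

The Hg²⁺/Hg couple has the larger reduction potential, so it is the cathode: E°cell = +0.85 − (−0.77) = +1.62 V and n = 2.
Since E = E° − (0.0592/n)·log Q, log Q = n(E° − E)/0.0592 = 1.622.
For Hg2+(aq) + Zn(s) → Hg(l) + Zn2+(aq), the reaction quotient is Q = [Zn2+(aq)] / [Hg2+(aq)].
Isolating [Zn2+(aq)] in Q = 10^{1.622} yields log [Zn2+(aq)] = −1.140, i.e. 0.072 M.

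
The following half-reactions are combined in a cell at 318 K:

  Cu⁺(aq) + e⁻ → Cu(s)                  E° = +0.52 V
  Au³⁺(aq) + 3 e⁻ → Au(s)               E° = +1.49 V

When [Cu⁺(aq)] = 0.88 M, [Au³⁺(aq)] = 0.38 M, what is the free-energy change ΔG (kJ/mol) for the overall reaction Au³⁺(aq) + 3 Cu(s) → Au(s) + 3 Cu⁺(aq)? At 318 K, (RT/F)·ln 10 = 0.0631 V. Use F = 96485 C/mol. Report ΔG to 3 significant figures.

The standard cell potential is +1.49 − (+0.52) = +0.97 V, with n = 3 electrons in the balanced equation.
The reaction quotient is [Cu⁺(aq)]^3 / [Au³⁺(aq)] = 1.79; by Nernst, E = +0.97 − (0.0631/3)(0.254) = +0.9647 V.
ΔG = −nFE = −(3)(96485)(+0.9647) J/mol = −279 kJ/mol.

−279 kJ/mol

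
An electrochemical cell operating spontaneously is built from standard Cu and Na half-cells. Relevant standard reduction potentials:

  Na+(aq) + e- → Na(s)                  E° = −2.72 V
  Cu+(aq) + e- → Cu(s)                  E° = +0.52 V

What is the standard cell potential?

Of the two couples in this cell, the one with the more positive reduction potential is reduced at the cathode: here that is Cu⁺/Cu (+0.52 V); Na⁺/Na (−2.72 V) is the anode.
E°cell = E°(cathode) − E°(anode) = +0.52 − (−2.72) = +3.24 V.

+3.24 V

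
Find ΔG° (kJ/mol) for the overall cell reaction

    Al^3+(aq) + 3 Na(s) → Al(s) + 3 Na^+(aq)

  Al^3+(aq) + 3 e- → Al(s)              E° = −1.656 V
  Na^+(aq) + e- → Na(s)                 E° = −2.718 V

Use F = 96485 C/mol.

−307 kJ/mol

In the reaction as written Al^3+(aq) is reduced, so the Al³⁺/Al couple is the cathode and Na⁺/Na is the anode.
E°cell = −1.656 − (−2.718) = +1.062 V; balancing electrons gives n = 3.
ΔG° = −nFE°cell = −(3)(96485)(+1.062) J/mol = −307 kJ/mol.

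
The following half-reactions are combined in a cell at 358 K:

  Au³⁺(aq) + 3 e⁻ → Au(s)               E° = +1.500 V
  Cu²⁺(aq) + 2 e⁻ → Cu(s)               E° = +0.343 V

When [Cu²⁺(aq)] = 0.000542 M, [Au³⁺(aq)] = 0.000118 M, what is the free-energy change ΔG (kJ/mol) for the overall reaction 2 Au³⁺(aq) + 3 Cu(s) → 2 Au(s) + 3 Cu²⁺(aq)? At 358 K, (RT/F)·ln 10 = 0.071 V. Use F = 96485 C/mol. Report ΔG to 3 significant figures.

−683 kJ/mol

The standard cell potential is +1.500 − (+0.343) = +1.157 V, with n = 6 electrons in the balanced equation.
The reaction quotient is [Cu²⁺(aq)]^3 / [Au³⁺(aq)]^2 = 0.0114; by Nernst, E = +1.157 − (0.071/6)(−1.942) = +1.1800 V.
ΔG = −nFE = −(6)(96485)(+1.1800) J/mol = −683 kJ/mol.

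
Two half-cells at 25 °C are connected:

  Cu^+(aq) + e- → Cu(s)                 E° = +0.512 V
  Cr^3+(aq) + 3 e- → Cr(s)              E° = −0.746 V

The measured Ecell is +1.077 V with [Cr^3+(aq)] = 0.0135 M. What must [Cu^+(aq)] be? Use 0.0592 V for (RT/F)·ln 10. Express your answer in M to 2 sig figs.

0.00021 M

With Cu⁺/Cu at the cathode and Cr³⁺/Cr at the anode, E°cell = +0.512 − (−0.746) = +1.258 V (n = 3).
Rearranging E = E° − (0.0592/n)·log Q gives log Q = 3(+1.258 − (+1.077))/0.0592 = 9.172.
For 3 Cu^+(aq) + Cr(s) → 3 Cu(s) + Cr^3+(aq), the reaction quotient is Q = [Cr^3+(aq)] / [Cu^+(aq)]^3.
Isolating [Cu^+(aq)] in Q = 10^{9.172} yields log [Cu^+(aq)] = −3.681, i.e. 0.00021 M.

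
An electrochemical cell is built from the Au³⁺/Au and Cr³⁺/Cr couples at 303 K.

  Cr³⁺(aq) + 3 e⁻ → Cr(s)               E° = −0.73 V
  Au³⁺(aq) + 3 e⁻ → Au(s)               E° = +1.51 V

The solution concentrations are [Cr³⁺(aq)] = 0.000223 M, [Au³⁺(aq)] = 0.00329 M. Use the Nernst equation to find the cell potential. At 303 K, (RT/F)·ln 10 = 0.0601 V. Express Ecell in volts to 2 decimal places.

Au³⁺/Au is reduced (cathode, E° = +1.51 V) and Cr³⁺/Cr is oxidized (anode).
E°cell = +1.51 − (−0.73) = +2.24 V, with n = 3 electrons transferred.
The balanced reaction is Au³⁺(aq) + Cr(s) → Au(s) + Cr³⁺(aq), so Q = [Cr³⁺(aq)] / [Au³⁺(aq)] = 0.0678 and log Q = −1.169.
Applying E = E° − (RT ln10/nF)·log Q gives +2.24 − (0.0601/3)(−1.169) = +2.26 V.

+2.26 V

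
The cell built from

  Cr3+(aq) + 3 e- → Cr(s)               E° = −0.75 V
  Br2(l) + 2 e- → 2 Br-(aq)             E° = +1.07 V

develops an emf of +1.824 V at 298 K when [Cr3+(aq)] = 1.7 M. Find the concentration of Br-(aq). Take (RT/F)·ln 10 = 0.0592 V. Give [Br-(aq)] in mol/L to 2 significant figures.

Br₂/Br⁻ is the cathode (higher E°); E°cell = +1.07 − (−0.75) = +1.82 V with n = 6.
Rearranging E = E° − (0.0592/n)·log Q gives log Q = 6(+1.82 − (+1.824))/0.0592 = −0.405.
For 3 Br2(l) + 2 Cr(s) → 6 Br-(aq) + 2 Cr3+(aq), the reaction quotient is Q = [Br-(aq)]^6·[Cr3+(aq)]^2.
Substituting the known concentrations and solving, log [Br-(aq)] = −0.144 and [Br-(aq)] = 0.72 M.

0.72 M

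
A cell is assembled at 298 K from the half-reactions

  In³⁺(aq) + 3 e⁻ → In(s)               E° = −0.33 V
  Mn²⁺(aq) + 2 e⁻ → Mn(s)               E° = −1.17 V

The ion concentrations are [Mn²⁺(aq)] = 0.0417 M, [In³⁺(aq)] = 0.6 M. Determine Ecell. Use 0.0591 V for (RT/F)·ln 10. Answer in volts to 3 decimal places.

+0.876 V

In³⁺/In is reduced (cathode, E° = −0.33 V) and Mn²⁺/Mn is oxidized (anode).
E°cell = −0.33 − (−1.17) = +0.84 V, with n = 6 electrons transferred.
The balanced reaction is 2 In³⁺(aq) + 3 Mn(s) → 2 In(s) + 3 Mn²⁺(aq), so Q = [Mn²⁺(aq)]^3 / [In³⁺(aq)]^2 = 0.000201 and log Q = −3.696.
E = E° − (0.0591/n)·log Q = +0.84 − (0.0591/6)(−3.696) = +0.876 V.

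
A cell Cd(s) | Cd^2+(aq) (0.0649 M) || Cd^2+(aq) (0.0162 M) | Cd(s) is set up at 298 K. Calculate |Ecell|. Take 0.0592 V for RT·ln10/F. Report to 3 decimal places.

For a concentration cell E°cell = 0, since both electrodes use the same couple.
The compartment with the higher Cd^2+(aq) concentration (0.0649 M) acts as the cathode; ions are reduced there and produced at the dilute (0.0162 M) anode.
With n = 2, Ecell = −(0.0592/2)·log([dilute]/[conc]) = −(0.0592/2)·log(0.0162/0.0649) = +0.018 V.

0.018 V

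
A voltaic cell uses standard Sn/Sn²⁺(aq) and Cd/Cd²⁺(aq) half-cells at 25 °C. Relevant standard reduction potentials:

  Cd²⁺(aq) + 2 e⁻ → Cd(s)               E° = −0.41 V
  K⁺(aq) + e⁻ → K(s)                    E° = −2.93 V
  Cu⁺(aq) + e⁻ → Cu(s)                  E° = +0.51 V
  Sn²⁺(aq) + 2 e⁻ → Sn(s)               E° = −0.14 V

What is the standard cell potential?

The Sn²⁺/Sn couple has the higher E°, so Sn ion is reduced (cathode) and Cd is oxidized (anode).
E°cell = E°(cathode) − E°(anode) = −0.14 − (−0.41) = +0.27 V.

+0.27 V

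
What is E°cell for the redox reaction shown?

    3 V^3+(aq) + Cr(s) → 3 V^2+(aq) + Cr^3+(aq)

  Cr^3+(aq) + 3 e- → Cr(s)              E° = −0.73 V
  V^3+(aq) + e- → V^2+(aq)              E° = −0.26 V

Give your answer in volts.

+0.47 V

V^3+(aq) gains electrons, so the V³⁺/V²⁺ couple is the cathode; the Cr³⁺/Cr couple is the anode.
E°cell = E°(cathode) − E°(anode) = −0.26 − (−0.73) = +0.47 V.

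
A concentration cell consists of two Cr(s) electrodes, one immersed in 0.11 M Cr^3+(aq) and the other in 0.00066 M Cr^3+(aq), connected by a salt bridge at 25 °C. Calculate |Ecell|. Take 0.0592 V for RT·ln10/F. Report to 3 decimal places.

0.044 V

For a concentration cell E°cell = 0, since both electrodes use the same couple.
The compartment with the higher Cr^3+(aq) concentration (0.11 M) acts as the cathode; ions are reduced there and produced at the dilute (0.00066 M) anode.
With n = 3, Ecell = −(0.0592/3)·log([dilute]/[conc]) = −(0.0592/3)·log(0.00066/0.11) = +0.044 V.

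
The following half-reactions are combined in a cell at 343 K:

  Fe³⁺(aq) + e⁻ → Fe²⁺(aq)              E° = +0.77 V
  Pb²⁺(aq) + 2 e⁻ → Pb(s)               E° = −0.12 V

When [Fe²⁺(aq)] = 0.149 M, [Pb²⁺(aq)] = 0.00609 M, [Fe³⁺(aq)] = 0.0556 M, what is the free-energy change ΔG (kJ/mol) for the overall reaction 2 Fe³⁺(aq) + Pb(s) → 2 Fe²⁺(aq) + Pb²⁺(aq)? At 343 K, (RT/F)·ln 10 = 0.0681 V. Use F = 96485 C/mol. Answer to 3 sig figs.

With Fe³⁺/Fe²⁺ reduced at the cathode, E°cell = +0.77 − (−0.12) = +0.89 V and n = 2.
The reaction quotient is ([Fe²⁺(aq)]^2·[Pb²⁺(aq)]) / [Fe³⁺(aq)]^2 = 0.0437; by Nernst, E = +0.89 − (0.0681/2)(−1.359) = +0.9363 V.
Finally ΔG = −nFE = −(2)(96485 C/mol)(+0.9363 V) = −181 kJ/mol.

−181 kJ/mol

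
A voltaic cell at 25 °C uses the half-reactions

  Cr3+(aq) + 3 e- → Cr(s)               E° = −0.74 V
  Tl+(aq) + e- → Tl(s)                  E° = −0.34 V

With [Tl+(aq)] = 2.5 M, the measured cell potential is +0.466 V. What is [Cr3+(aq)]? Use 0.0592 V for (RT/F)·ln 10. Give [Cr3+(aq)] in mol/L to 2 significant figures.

0.0071 M

With Tl⁺/Tl at the cathode and Cr³⁺/Cr at the anode, E°cell = −0.34 − (−0.74) = +0.40 V (n = 3).
Since E = E° − (0.0592/n)·log Q, log Q = n(E° − E)/0.0592 = −3.345.
For 3 Tl+(aq) + Cr(s) → 3 Tl(s) + Cr3+(aq), the reaction quotient is Q = [Cr3+(aq)] / [Tl+(aq)]^3.
Substituting the known concentrations and solving, log [Cr3+(aq)] = −2.151 and [Cr3+(aq)] = 0.0071 M.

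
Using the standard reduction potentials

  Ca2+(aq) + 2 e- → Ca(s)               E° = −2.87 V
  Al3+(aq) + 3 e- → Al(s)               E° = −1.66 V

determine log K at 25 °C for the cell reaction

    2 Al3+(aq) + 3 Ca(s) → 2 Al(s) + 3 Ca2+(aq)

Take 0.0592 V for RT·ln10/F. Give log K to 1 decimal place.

log K = 122.6

The Al³⁺/Al couple is reduced (cathode); E°cell = −1.66 − (−2.87) = +1.21 V with n = 6.
At equilibrium E = 0, so log K = nE°cell / 0.0592 = (6)(+1.21) / 0.0592 = 122.6.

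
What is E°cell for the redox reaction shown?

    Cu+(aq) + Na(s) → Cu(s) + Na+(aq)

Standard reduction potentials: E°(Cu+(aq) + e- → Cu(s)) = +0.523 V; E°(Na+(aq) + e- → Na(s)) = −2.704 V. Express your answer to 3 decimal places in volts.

+3.227 V

In the reaction as written, Cu+(aq) is reduced (cathode) and Na+(aq) is produced by oxidation at the anode.
E°cell = E°(cathode) − E°(anode) = +0.523 − (−2.704) = +3.227 V.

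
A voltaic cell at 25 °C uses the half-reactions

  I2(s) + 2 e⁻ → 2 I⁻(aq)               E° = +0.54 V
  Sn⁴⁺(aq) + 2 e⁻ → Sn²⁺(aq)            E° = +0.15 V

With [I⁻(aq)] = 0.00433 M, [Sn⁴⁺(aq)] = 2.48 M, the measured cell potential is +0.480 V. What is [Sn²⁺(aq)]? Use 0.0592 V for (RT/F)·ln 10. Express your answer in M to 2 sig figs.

The I₂/I⁻ couple has the larger reduction potential, so it is the cathode: E°cell = +0.54 − (+0.15) = +0.39 V and n = 2.
Rearranging E = E° − (0.0592/n)·log Q gives log Q = 2(+0.39 − (+0.480))/0.0592 = −3.041.
The balanced reaction is I2(s) + Sn²⁺(aq) → 2 I⁻(aq) + Sn⁴⁺(aq), so Q = ([I⁻(aq)]^2·[Sn⁴⁺(aq)]) / [Sn²⁺(aq)].
Substituting the known concentrations and solving, log [Sn²⁺(aq)] = −1.292 and [Sn²⁺(aq)] = 0.051 M.

0.051 M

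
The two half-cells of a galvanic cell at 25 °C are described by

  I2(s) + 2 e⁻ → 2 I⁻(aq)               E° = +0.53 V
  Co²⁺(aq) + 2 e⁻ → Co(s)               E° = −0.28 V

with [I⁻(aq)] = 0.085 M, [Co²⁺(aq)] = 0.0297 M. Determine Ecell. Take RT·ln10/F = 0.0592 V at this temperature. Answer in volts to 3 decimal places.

I₂/I⁻ is reduced (cathode, E° = +0.53 V) and Co²⁺/Co is oxidized (anode).
E°cell = +0.53 − (−0.28) = +0.81 V, with n = 2 electrons transferred.
Balancing gives I2(s) + Co(s) → 2 I⁻(aq) + Co²⁺(aq); hence Q = [I⁻(aq)]^2·[Co²⁺(aq)] = 0.000215 (log Q = −3.668).
By the Nernst equation, E = +0.81 − (0.0592/2)·(−3.668) = +0.919 V.

+0.919 V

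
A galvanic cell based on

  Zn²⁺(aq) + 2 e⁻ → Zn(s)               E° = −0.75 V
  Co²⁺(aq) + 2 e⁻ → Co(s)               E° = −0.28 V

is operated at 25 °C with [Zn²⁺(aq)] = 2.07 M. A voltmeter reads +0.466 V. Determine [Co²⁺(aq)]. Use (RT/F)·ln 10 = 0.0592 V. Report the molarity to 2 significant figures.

With Co²⁺/Co at the cathode and Zn²⁺/Zn at the anode, E°cell = −0.28 − (−0.75) = +0.47 V (n = 2).
Since E = E° − (0.0592/n)·log Q, log Q = n(E° − E)/0.0592 = 0.135.
The balanced reaction is Co²⁺(aq) + Zn(s) → Co(s) + Zn²⁺(aq), so Q = [Zn²⁺(aq)] / [Co²⁺(aq)].
Solving for the unknown gives log [Co²⁺(aq)] = 0.181, so [Co²⁺(aq)] ≈ 1.5 M.

1.5 M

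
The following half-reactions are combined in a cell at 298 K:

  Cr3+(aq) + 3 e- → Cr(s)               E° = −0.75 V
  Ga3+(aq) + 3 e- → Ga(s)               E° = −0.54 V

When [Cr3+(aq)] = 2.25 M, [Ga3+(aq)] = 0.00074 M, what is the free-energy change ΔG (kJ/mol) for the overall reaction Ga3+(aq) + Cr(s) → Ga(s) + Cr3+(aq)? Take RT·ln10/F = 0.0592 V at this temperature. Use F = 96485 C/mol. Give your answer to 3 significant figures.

−40.9 kJ/mol

With Ga³⁺/Ga reduced at the cathode, E°cell = −0.54 − (−0.75) = +0.21 V and n = 3.
Q = [Cr3+(aq)] / [Ga3+(aq)] = 3.04×10^3, so log Q = 3.483 and E = +0.21 − (0.0592/3)(3.483) = +0.1413 V.
Finally ΔG = −nFE = −(3)(96485 C/mol)(+0.1413 V) = −40.9 kJ/mol.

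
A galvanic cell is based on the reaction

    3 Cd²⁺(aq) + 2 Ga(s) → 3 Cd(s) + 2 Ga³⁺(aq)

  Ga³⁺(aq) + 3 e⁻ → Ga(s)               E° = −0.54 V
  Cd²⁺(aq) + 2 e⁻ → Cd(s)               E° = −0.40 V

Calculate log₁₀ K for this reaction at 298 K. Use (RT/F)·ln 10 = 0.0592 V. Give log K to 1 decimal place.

The Cd²⁺/Cd couple is reduced (cathode); E°cell = −0.40 − (−0.54) = +0.14 V with n = 6.
At equilibrium E = 0, so log K = nE°cell / 0.0592 = (6)(+0.14) / 0.0592 = 14.2.

log K = 14.2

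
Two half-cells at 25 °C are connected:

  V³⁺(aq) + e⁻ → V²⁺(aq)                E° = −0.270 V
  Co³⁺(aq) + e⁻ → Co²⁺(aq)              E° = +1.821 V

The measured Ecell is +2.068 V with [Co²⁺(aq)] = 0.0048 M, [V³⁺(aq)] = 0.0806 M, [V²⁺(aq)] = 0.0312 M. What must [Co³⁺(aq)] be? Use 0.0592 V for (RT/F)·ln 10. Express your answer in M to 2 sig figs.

With Co³⁺/Co²⁺ at the cathode and V³⁺/V²⁺ at the anode, E°cell = +1.821 − (−0.270) = +2.091 V (n = 1).
Since E = E° − (0.0592/n)·log Q, log Q = n(E° − E)/0.0592 = 0.389.
For Co³⁺(aq) + V²⁺(aq) → Co²⁺(aq) + V³⁺(aq), the reaction quotient is Q = ([Co²⁺(aq)]·[V³⁺(aq)]) / ([Co³⁺(aq)]·[V²⁺(aq)]).
Solving for the unknown gives log [Co³⁺(aq)] = −2.296, so [Co³⁺(aq)] ≈ 0.0051 M.

0.0051 M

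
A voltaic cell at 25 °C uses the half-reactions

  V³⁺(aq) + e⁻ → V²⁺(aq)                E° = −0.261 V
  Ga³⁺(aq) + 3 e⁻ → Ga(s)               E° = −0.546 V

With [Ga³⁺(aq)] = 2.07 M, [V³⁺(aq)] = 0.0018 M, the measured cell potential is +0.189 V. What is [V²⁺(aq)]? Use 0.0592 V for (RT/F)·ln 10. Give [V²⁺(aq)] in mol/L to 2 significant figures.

0.059 M

V³⁺/V²⁺ is the cathode (higher E°); E°cell = −0.261 − (−0.546) = +0.285 V with n = 3.
From the Nernst equation, log Q = n(E° − E)/0.0592 = 3·(+0.285 − (+0.189))/0.0592 = 4.865.
The balanced reaction is 3 V³⁺(aq) + Ga(s) → 3 V²⁺(aq) + Ga³⁺(aq), so Q = ([V²⁺(aq)]^3·[Ga³⁺(aq)]) / [V³⁺(aq)]^3.
Isolating [V²⁺(aq)] in Q = 10^{4.865} yields log [V²⁺(aq)] = −1.228, i.e. 0.059 M.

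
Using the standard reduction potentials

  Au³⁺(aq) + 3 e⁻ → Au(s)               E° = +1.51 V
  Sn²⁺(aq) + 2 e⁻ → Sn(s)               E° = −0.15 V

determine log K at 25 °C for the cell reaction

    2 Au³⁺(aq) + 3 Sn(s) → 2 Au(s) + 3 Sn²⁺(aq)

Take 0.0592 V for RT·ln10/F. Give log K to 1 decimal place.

log K = 168.2

The Au³⁺/Au couple is reduced (cathode); E°cell = +1.51 − (−0.15) = +1.66 V with n = 6.
At equilibrium E = 0, so log K = nE°cell / 0.0592 = (6)(+1.66) / 0.0592 = 168.2.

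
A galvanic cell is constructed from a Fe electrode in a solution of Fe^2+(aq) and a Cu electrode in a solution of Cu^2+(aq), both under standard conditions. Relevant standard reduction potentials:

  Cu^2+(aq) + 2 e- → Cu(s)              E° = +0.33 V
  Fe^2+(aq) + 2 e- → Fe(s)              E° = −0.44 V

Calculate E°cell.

+0.77 V

The Cu²⁺/Cu couple has the higher E°, so Cu ion is reduced (cathode) and Fe is oxidized (anode).
E°cell = E°(cathode) − E°(anode) = +0.33 − (−0.44) = +0.77 V.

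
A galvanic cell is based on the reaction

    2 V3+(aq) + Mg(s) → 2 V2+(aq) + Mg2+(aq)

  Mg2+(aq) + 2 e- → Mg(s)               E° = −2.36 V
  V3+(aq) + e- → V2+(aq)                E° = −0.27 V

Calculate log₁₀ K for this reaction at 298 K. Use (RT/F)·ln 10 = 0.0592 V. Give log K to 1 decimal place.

log K = 70.6

The V³⁺/V²⁺ couple is reduced (cathode); E°cell = −0.27 − (−2.36) = +2.09 V with n = 2.
At equilibrium E = 0, so log K = nE°cell / 0.0592 = (2)(+2.09) / 0.0592 = 70.6.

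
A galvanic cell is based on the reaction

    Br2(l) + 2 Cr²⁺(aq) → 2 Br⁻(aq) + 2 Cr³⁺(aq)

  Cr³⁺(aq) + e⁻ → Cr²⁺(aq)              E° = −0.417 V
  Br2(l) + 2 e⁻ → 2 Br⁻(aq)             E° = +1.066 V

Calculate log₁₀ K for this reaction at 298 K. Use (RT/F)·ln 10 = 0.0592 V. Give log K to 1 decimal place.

log K = 50.1

The Br₂/Br⁻ couple is reduced (cathode); E°cell = +1.066 − (−0.417) = +1.483 V with n = 2.
At equilibrium E = 0, so log K = nE°cell / 0.0592 = (2)(+1.483) / 0.0592 = 50.1.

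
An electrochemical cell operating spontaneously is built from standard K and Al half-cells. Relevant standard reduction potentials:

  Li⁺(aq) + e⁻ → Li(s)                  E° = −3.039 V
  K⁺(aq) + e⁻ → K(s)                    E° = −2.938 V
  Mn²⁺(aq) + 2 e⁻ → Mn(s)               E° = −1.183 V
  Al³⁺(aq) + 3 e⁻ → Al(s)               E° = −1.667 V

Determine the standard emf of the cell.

Of the two couples in this cell, the one with the more positive reduction potential is reduced at the cathode: here that is Al³⁺/Al (−1.667 V); K⁺/K (−2.938 V) is the anode.
E°cell = E°(cathode) − E°(anode) = −1.667 − (−2.938) = +1.271 V.

+1.271 V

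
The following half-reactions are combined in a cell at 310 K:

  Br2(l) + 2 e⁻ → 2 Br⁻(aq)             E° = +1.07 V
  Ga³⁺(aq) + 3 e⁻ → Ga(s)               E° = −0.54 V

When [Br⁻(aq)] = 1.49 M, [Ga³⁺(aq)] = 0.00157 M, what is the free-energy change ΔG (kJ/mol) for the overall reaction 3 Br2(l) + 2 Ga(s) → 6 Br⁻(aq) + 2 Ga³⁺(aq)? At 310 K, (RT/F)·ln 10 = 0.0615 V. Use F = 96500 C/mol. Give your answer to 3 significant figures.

−959 kJ/mol

E°cell = +1.07 − (−0.54) = +1.61 V; the balanced reaction transfers n = 6 electrons.
Q = [Br⁻(aq)]^6·[Ga³⁺(aq)]^2 = 2.7×10^−5, so log Q = −4.569 and E = +1.61 − (0.0615/6)(−4.569) = +1.6568 V.
Then ΔG = −nFE = −6 × 96500 × +1.6568 J/mol = −959 kJ/mol.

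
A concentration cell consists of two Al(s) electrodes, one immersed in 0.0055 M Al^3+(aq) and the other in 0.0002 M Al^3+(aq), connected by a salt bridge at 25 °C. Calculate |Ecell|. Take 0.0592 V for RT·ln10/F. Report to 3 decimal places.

0.028 V

For a concentration cell E°cell = 0, since both electrodes use the same couple.
The compartment with the higher Al^3+(aq) concentration (0.0055 M) acts as the cathode; ions are reduced there and produced at the dilute (0.0002 M) anode.
With n = 3, Ecell = −(0.0592/3)·log([dilute]/[conc]) = −(0.0592/3)·log(0.0002/0.0055) = +0.028 V.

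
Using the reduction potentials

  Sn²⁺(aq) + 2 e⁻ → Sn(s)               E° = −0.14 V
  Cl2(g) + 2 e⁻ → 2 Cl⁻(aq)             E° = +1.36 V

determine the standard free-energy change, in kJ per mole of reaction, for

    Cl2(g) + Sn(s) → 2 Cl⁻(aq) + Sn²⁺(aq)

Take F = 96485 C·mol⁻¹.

−289 kJ/mol

In the reaction as written Cl2(g) is reduced, so the Cl₂/Cl⁻ couple is the cathode and Sn²⁺/Sn is the anode.
E°cell = +1.36 − (−0.14) = +1.50 V; balancing electrons gives n = 2.
ΔG° = −nFE°cell = −(2)(96485)(+1.50) J/mol = −289 kJ/mol.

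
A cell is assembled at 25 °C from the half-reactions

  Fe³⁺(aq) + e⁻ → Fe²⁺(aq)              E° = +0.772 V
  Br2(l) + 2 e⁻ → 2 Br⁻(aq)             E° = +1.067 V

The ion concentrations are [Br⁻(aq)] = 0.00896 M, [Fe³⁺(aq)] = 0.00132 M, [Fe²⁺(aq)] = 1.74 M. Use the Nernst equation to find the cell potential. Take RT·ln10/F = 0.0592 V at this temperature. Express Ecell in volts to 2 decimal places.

The Br₂/Br⁻ couple has the more positive E°, so it is the cathode; Fe³⁺/Fe²⁺ is the anode.
The standard potential is +1.067 − (+0.772) = +0.295 V and the balanced reaction transfers n = 2 electrons.
For the overall reaction Br2(l) + 2 Fe²⁺(aq) → 2 Br⁻(aq) + 2 Fe³⁺(aq), Q = ([Br⁻(aq)]^2·[Fe³⁺(aq)]^2) / [Fe²⁺(aq)]^2 = 4.62×10^−11, giving log Q = −10.335.
E = E° − (0.0592/n)·log Q = +0.295 − (0.0592/2)(−10.335) = +0.60 V.

+0.60 V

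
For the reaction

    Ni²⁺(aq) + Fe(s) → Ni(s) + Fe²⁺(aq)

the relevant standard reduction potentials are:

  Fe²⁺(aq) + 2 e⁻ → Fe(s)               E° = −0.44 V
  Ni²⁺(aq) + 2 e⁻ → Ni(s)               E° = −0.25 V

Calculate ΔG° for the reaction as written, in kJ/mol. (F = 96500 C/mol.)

−36.7 kJ/mol

In the reaction as written Ni²⁺(aq) is reduced, so the Ni²⁺/Ni couple is the cathode and Fe²⁺/Fe is the anode.
E°cell = −0.25 − (−0.44) = +0.19 V; balancing electrons gives n = 2.
ΔG° = −nFE°cell = −(2)(96500)(+0.19) J/mol = −36.7 kJ/mol.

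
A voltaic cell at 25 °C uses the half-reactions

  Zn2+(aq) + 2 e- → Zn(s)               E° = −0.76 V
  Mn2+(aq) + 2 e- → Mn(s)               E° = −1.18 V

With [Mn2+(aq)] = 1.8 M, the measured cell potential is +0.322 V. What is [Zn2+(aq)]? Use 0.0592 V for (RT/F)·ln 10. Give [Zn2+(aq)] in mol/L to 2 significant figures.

0.00088 M

The Zn²⁺/Zn couple has the larger reduction potential, so it is the cathode: E°cell = −0.76 − (−1.18) = +0.42 V and n = 2.
From the Nernst equation, log Q = n(E° − E)/0.0592 = 2·(+0.42 − (+0.322))/0.0592 = 3.311.
Balancing electrons gives Zn2+(aq) + Mn(s) → Zn(s) + Mn2+(aq); thus Q = [Mn2+(aq)] / [Zn2+(aq)].
Isolating [Zn2+(aq)] in Q = 10^{3.311} yields log [Zn2+(aq)] = −3.056, i.e. 0.00088 M.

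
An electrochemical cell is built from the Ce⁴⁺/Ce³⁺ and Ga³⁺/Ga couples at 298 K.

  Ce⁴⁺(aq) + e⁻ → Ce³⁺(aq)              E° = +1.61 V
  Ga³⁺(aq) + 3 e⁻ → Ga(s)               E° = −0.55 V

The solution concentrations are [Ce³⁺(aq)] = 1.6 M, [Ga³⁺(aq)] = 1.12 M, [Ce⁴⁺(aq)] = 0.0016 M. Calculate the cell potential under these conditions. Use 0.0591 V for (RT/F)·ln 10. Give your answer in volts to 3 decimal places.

Ce⁴⁺/Ce³⁺ is reduced (cathode, E° = +1.61 V) and Ga³⁺/Ga is oxidized (anode).
E°cell = E°cat − E°an = +1.61 − (−0.55) = +2.16 V; n = 3.
Balancing gives 3 Ce⁴⁺(aq) + Ga(s) → 3 Ce³⁺(aq) + Ga³⁺(aq); hence Q = ([Ce³⁺(aq)]^3·[Ga³⁺(aq)]) / [Ce⁴⁺(aq)]^3 = 1.12×10^9 (log Q = 9.049).
E = E° − (0.0591/n)·log Q = +2.16 − (0.0591/3)(9.049) = +1.982 V.

+1.982 V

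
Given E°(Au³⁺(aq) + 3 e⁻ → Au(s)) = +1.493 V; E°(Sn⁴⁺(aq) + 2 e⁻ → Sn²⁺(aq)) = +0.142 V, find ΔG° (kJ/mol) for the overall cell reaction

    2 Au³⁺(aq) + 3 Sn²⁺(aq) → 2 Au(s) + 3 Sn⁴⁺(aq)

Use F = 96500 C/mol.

−782 kJ/mol

In the reaction as written Au³⁺(aq) is reduced, so the Au³⁺/Au couple is the cathode and Sn⁴⁺/Sn²⁺ is the anode.
E°cell = +1.493 − (+0.142) = +1.351 V; balancing electrons gives n = 6.
ΔG° = −nFE°cell = −(6)(96500)(+1.351) J/mol = −782 kJ/mol.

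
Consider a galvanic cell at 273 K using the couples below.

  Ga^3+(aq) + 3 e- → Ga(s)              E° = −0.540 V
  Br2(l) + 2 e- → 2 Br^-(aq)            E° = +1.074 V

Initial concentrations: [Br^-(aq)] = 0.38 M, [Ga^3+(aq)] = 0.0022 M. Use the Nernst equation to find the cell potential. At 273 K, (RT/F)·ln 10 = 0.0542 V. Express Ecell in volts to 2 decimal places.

+1.68 V

Since E°(Br₂/Br⁻) > E°(Ga³⁺/Ga), Br₂/Br⁻ serves as the cathode.
The standard potential is +1.074 − (−0.540) = +1.614 V and the balanced reaction transfers n = 6 electrons.
Balancing gives 3 Br2(l) + 2 Ga(s) → 6 Br^-(aq) + 2 Ga^3+(aq); hence Q = [Br^-(aq)]^6·[Ga^3+(aq)]^2 = 1.46×10^−8 (log Q = −7.836).
E = E° − (0.0542/n)·log Q = +1.614 − (0.0542/6)(−7.836) = +1.68 V.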